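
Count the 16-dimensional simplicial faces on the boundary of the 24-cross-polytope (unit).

An n-cross-polytope has 2^(k+1)·C(n,k+1) k-faces. Here 2^17·C(24,17) = 131072·346104 = 45364543488.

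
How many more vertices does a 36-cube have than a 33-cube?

The 36-cube has 2^36 = 68719476736 vertices. The 33-cube has 2^33 = 8589934592 vertices. Difference: 68719476736 - 8589934592 = 60129542144.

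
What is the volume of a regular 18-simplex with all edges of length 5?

Volume = 5^18 · √(19/2^18) / 18! ≈ 5.07254e-06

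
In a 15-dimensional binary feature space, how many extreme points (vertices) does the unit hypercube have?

The 15-cube has 2^15 = 32768 vertices.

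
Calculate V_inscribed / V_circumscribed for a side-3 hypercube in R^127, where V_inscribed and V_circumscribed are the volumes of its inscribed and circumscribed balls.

V_in / V_out = (r_in/r_out)^127 = (1/√127)^127 = 127^(-127/2) ≈ 2.56132e-134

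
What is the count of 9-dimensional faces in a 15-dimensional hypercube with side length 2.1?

f_9(15-cube) = (15 choose 9) · 2^6 = 320320.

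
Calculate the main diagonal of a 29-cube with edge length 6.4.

d = √(6.4² + 6.4² + ... + 6.4²) [29 terms] = √(29·6.4²) = 6.4√29 ≈ 34.4651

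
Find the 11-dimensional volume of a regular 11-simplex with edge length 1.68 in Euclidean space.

Volume = 1.68^11 · √(12/2^11) / 11! ≈ 5.76995e-07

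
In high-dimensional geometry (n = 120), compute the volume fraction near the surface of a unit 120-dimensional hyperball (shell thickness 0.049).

1 - (1-0.049)^120 ≈ 0.997592 ≈ 99.76%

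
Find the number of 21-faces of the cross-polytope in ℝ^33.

Each 21-face is the convex hull of 22 vertices, one chosen as ±e_i from each of 22 distinct axes: 2^22·C(33,22) = 811751838842880.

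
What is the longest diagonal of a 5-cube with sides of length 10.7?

The space diagonal of an n-cube of side s is s√n. Here 10.7·√5 ≈ 23.9259.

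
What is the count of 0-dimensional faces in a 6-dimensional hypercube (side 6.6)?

f_0(6-cube) = (6 choose 0) · 2^6 = 64.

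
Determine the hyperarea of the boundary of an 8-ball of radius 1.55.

S = n·V_n(r)/r = 8·V_8(1.55)/1.55 (volume-to-surface relation), giving 697.911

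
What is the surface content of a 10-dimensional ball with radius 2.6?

|∂B_10(2.6)| ≈ 138461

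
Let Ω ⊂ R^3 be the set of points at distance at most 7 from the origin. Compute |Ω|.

The n-ball volume is π^(n/2)·r^n/Γ(n/2+1). With n=3, r=7: V = 1372·π/3 ≈ 1436.76.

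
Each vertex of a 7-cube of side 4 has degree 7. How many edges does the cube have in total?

The 7-cube has n·2^(n-1) = 7·2^6 = 7·64 = 448 edges.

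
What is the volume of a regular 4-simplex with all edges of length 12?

V = (12^4 / 4!) · √((4+1) / 2^4) ≈ 482.991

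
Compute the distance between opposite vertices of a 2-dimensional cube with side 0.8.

Diagonal = √2 · 0.8 ≈ 1.13137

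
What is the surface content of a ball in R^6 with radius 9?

S_6(9) = 2·π^(6/2)·(9)^5 / Γ(6/2) = 59049·π^3 ≈ 1.83089e+06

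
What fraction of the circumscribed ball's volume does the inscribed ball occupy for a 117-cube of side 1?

The radii are 1/2 and 1√117/2, so the volume ratio is (1/√117)^117 = 117^{-117/2} ≈ 1.02595e-121.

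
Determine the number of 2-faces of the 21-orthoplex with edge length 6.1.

f_2(21-orthoplex) = 2^3 · (21 choose 3) = 10640.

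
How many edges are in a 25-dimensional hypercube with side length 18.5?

f_1(25-cube) = (25 choose 1) · 2^24 = 419430400.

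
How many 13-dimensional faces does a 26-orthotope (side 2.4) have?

An n-cube has C(n,k)·2^(n-k) k-faces. Here C(26,13)·2^13 = 10400600·8192 = 85201715200.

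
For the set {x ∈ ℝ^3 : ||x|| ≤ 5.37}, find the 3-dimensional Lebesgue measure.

The n-ball volume is π^(n/2)·r^n/Γ(n/2+1). With n=3, r=5.37: V ≈ 648.652.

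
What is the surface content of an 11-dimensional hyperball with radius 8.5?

|∂B_11(8.5)| = 2015993900449·π^5/15120 ≈ 4.08025e+10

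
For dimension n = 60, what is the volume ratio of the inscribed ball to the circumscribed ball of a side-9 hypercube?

Volume scales as r^n, and r_in/r_out = 1/√60, giving (1/√60)^60 ≈ 4.52337e-54.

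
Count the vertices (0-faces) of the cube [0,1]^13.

Each vertex is a binary string of length 13, so there are 2^13 = 8192.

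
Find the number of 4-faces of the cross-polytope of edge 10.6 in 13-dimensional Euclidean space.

Each 4-face is the convex hull of 5 vertices, one chosen as ±e_i from each of 5 distinct axes: 2^5·C(13,5) = 41184.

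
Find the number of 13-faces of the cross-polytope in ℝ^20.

An n-cross-polytope has 2^(k+1)·C(n,k+1) k-faces. Here 2^14·C(20,14) = 16384·38760 = 635043840.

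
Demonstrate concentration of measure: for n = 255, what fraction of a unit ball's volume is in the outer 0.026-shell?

1 - (1-0.026)^255 ≈ 0.998791 ≈ 99.88%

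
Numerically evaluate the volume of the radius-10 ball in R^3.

The n-ball volume is π^(n/2)·r^n/Γ(n/2+1). With n=3, r=10: V = 4000·π/3 ≈ 4188.79.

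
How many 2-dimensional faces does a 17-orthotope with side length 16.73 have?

Choose 2 of 17 axes to span the face (C(17,2) = 136 ways), then fix each of the remaining 15 coordinates at one of its two extreme values (2^15 = 32768 ways): 136·32768 = 4456448.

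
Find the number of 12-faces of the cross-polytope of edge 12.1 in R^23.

An n-cross-polytope has 2^(k+1)·C(n,k+1) k-faces. Here 2^13·C(23,13) = 8192·1144066 = 9372188672.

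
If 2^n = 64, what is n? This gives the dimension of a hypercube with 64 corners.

The n-cube has 2^n vertices, and 64 = 2^6, so n = 6.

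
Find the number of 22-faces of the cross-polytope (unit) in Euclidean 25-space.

An n-cross-polytope has 2^(k+1)·C(n,k+1) k-faces. Here 2^23·C(25,23) = 8388608·300 = 2516582400.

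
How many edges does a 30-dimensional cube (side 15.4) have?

Number of 1-faces = C(30,1)·2^(30-1) = 30·536870912 = 16106127360.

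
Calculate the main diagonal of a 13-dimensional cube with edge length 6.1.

Diagonal = √13 · 6.1 ≈ 21.9939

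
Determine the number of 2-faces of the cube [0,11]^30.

Number of 2-faces = C(30,2) · 2^(30-2) = 435 · 268435456 = 116769423360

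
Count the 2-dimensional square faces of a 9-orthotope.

f_2(9-cube) = (9 choose 2) · 2^7 = 4608.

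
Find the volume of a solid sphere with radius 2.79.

Volume = π^{3/2}·(2.79)^3/Γ(5/2) ≈ 90.9706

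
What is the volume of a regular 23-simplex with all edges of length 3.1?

V = (3.1^23 / 23!) · √((23+1) / 2^23) ≈ 1.30944e-14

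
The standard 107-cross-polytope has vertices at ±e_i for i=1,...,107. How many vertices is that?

An n-cross-polytope has 2n vertices; here n = 107, giving 214.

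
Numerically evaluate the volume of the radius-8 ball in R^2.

Volume = π^{2/2}·(8)^2/Γ(2) = 64·π ≈ 201.062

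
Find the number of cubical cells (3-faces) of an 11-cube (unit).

An n-cube has C(n,k)·2^(n-k) k-faces. Here C(11,3)·2^8 = 165·256 = 42240.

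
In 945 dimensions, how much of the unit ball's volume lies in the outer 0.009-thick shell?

Shell fraction = 1 - (1-0.009)^945 ≈ 0.999805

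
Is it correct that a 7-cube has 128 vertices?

True. The 7-cube has 2^7 = 128 vertices.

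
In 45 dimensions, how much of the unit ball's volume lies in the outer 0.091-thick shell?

V(inner)/V(outer) = ((1-0.091)/1)^45 ≈ 0.01366, so the shell fraction is 0.986342.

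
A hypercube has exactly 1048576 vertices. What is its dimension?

2^n = 1048576 ⇒ n = log_2(1048576) = 20.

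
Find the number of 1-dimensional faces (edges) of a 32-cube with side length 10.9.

Number of 1-faces = C(32,1)·2^(32-1) = 32·2147483648 = 68719476736.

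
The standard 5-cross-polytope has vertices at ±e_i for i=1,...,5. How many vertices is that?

The 5-dimensional cross-polytope has 2n = 2·5 = 10 vertices.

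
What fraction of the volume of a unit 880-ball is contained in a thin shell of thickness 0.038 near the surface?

Shell fraction = 1 - (1-0.038)^880 ≈ 1 - 1.563e-15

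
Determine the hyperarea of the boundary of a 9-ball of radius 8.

The surface area of an n-ball is 2π^(n/2) r^(n-1) / Γ(n/2). For n=9, r=8: 536870912·π^4/105 ≈ 4.98058e+08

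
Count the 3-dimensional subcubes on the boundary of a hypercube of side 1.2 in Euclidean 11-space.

Number of 3-faces = C(11,3) · 2^(11-3) = 165 · 256 = 42240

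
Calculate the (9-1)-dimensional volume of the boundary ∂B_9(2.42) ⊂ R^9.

S_9(2.42) = 2·π^(9/2)·(2.42)^8 / Γ(9/2) ≈ 34920.7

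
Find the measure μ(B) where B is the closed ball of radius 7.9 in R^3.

The n-ball volume is π^(n/2)·r^n/Γ(n/2+1). With n=3, r=7.9: V ≈ 2065.24.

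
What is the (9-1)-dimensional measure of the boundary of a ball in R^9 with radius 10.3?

S_9(10.3) = 2·π^(9/2)·(10.3)^8 / Γ(9/2) ≈ 3.76061e+09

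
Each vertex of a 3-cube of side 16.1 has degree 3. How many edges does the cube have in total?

An n-cube has n·2^(n-1) edges. With n = 3: 3·4 = 12.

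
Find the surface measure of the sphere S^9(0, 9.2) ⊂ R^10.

S = n·V_n(r)/r = 10·V_10(9.2)/9.2 (volume-to-surface relation), giving 1.20409e+10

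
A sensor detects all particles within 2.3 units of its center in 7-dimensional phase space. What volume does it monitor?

The n-ball volume is π^(n/2)·r^n/Γ(n/2+1). With n=7, r=2.3: V ≈ 1608.7.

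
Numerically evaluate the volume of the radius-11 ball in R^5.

Volume = π^{5/2}·(11)^5/Γ(7/2) = 1288408·π^2/15 ≈ 847738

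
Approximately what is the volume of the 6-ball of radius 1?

The n-ball volume is π^(n/2)·r^n/Γ(n/2+1). With n=6, r=1: V = π^3/6 ≈ 5.16771.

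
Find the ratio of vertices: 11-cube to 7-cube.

The 11-cube has 2^11 = 2048 vertices. The 7-cube has 2^7 = 128 vertices. Ratio: 2048/128 = 16.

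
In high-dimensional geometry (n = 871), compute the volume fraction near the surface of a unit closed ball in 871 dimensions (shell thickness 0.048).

1 - (1-0.048)^871 ≈ 1 - 2.47e-19 ≈ 100.000000%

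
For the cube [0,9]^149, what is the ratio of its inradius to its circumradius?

For an n-cube of any side s, the inradius is s/2 and the circumradius is s√n/2, so the ratio is 1/√149 ≈ 0.0819232.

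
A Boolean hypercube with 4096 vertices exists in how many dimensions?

The n-cube has 2^n vertices, and 4096 = 2^12, so n = 12.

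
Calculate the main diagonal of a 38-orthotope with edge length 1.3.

||(1.3,1.3,...,1.3)|| = √(38)·1.3 ≈ 8.01374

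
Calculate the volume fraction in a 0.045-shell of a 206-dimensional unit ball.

1 - (1-0.045)^206 ≈ 0.999924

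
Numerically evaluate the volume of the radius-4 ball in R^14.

Volume = π^{14/2}·(4)^14/Γ(8) = 16777216·π^7/315 ≈ 1.60864e+08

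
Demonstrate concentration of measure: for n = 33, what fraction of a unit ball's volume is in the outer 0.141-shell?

1 - (1-0.141)^33 ≈ 0.993366 ≈ 99.34%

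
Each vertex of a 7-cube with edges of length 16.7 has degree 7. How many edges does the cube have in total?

The 7-cube has n·2^(n-1) = 7·2^6 = 7·64 = 448 edges.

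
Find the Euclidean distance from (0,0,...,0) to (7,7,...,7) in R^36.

||(7,7,...,7)|| = √(36)·7 = 42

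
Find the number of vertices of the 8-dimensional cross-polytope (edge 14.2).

The 8-dimensional cross-polytope has 2n = 2·8 = 16 vertices.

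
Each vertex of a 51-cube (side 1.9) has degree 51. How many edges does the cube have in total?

An n-cube has n·2^(n-1) edges. With n = 51: 51·1125899906842624 = 57420895248973824.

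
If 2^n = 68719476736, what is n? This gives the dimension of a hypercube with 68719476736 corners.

2^n = 68719476736 ⇒ n = log_2(68719476736) = 36.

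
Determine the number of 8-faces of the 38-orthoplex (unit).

Number of 8-faces = 2^(8+1) · C(38,8+1) = 512 · 163011640 = 83461959680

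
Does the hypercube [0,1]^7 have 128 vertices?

True. The 7-cube has 2^7 = 128 vertices.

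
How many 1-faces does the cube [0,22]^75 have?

An n-cube has n·2^(n-1) edges. With n = 75: 75·18889465931478580854784 = 1416709944860893564108800.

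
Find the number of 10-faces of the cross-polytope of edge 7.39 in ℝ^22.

f_10(22-orthoplex) = 2^11 · (22 choose 11) = 1444724736.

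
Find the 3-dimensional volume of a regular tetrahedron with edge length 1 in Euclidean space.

Volume = (√2/12) · 1³ = 0.117851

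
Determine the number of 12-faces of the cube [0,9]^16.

An n-cube has C(n,k)·2^(n-k) k-faces. Here C(16,12)·2^4 = 1820·16 = 29120.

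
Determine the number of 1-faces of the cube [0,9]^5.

Number of 1-faces = C(5,1) · 2^(5-1) = 5 · 16 = 80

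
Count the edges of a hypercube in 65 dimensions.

Each of the 2^65 = 36893488147419103232 vertices has degree 65; total edges = 65·2^65/2 = 1199038364791120855040.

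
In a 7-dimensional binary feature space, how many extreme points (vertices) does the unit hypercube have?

Number of vertices = 2^7 = 128.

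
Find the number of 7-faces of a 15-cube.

An n-cube has C(n,k)·2^(n-k) k-faces. Here C(15,7)·2^8 = 6435·256 = 1647360.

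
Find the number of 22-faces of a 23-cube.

An n-cube has C(n,k)·2^(n-k) k-faces. Here C(23,22)·2^1 = 23·2 = 46.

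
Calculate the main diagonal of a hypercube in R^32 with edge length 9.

d = √(9² + 9² + ... + 9²) [32 terms] = √(32·9²) = 9√32 ≈ 50.9117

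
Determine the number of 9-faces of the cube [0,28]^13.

f_9(13-cube) = (13 choose 9) · 2^4 = 11440.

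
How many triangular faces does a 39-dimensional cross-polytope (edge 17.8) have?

f_2(39-orthoplex) = 2^3 · (39 choose 3) = 73112.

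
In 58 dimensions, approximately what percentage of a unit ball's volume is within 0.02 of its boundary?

1 - (1-0.02)^58 ≈ 0.690178 ≈ 69.02%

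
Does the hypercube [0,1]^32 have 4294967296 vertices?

True. The 32-cube has 2^32 = 4294967296 vertices.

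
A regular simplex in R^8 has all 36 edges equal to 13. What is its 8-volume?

V_8 = √(9) · 13^8 / (8! · 2^(8/2)) ≈ 3793.39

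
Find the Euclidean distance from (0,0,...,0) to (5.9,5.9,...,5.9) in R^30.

The space diagonal of an n-cube of side s is s√n. Here 5.9·√30 ≈ 32.3156.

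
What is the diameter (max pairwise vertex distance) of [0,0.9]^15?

The space diagonal of an n-cube of side s is s√n. Here 0.9·√15 ≈ 3.48569.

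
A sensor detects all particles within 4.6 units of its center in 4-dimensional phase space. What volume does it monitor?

V_4(4.6) = π^(4/2) · (4.6)^4 / Γ(4/2 + 1) ≈ 2209.54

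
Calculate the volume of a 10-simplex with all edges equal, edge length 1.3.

V_10 = √(11) · 1.3^10 / (10! · 2^(10/2)) ≈ 3.93747e-07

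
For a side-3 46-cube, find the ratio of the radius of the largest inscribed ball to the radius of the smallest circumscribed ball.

Ratio = (s/2)/(s√46/2) = 46^(-1/2) ≈ 0.147442.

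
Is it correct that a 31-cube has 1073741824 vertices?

False. The 31-cube has 2^31 = 2147483648 vertices.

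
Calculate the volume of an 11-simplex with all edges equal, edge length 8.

V = (8^11 / 11!) · √((11+1) / 2^11) ≈ 16.4725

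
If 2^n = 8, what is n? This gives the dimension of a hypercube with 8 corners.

Since 2^n = 8, we have n = 3.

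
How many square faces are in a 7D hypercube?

Choose 2 of 7 axes to span the face (C(7,2) = 21 ways), then fix each of the remaining 5 coordinates at one of its two extreme values (2^5 = 32 ways): 21·32 = 672.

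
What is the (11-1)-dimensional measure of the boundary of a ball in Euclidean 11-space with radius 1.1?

S_11(1.1) = 2·π^(11/2)·(1.1)^10 / Γ(11/2) ≈ 53.7557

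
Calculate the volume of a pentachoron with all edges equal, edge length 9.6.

For a regular n-simplex with edge a, V = (a^n / n!)·√((n+1)/2^n). With a=9.6, n=4: V ≈ 197.833.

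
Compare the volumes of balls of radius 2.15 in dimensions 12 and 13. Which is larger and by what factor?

V_12(2.15) ≈ 13026.5, V_13(2.15) ≈ 19100.4. The 13-ball is larger by a factor of 1.466.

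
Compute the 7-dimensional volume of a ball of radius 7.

Volume = π^{7/2}·(7)^7/Γ(9/2) = 1882384·π^3/15 ≈ 3.89105e+06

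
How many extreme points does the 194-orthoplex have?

Number of vertices = 2n = 388.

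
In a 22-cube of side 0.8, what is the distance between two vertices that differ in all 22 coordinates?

The space diagonal of an n-cube of side s is s√n. Here 0.8·√22 ≈ 3.75233.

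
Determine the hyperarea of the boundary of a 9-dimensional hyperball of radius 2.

The surface area of an n-ball is 2π^(n/2) r^(n-1) / Γ(n/2). For n=9, r=2: 8192·π^4/105 ≈ 7599.76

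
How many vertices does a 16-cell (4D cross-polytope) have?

The vertices are ±e_1, ..., ±e_4, so there are 2·4 = 8.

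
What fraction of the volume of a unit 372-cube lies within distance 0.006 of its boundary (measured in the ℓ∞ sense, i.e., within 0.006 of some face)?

Shell fraction = 1 - (1-0.012)^372 ≈ 0.988791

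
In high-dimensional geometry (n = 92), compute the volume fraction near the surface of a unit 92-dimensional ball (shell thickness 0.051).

1 - (1-0.051)^92 ≈ 0.9919 ≈ 99.19%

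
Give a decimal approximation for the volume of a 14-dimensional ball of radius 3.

Volume = π^{14/2}·(3)^14/Γ(8) = 531441·π^7/560 ≈ 2.86626e+06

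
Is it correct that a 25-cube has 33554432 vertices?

True. The 25-cube has 2^25 = 33554432 vertices.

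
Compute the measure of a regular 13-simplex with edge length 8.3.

For a regular n-simplex with edge a, V = (a^n / n!)·√((n+1)/2^n). With a=8.3, n=13: V ≈ 5.88985.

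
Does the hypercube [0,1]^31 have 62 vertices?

False. The 31-cube has 2^31 = 2147483648 vertices.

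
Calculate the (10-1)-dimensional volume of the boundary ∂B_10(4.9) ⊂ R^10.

S_10(4.9) = 2·π^(10/2)·(4.9)^9 / Γ(10/2) ≈ 4.15272e+07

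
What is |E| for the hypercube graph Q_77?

An n-cube has n·2^(n-1) edges. With n = 77: 77·75557863725914323419136 = 5817955506895402903273472.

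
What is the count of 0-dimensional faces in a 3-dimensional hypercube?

Choose 0 of 3 axes to span the face (C(3,0) = 1 way), then fix each of the remaining 3 coordinates at one of its two extreme values (2^3 = 8 ways): 1·8 = 8.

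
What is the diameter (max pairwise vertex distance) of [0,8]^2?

d = √(8² + 8² + ... + 8²) [2 terms] = √(2·8²) = 8√2 ≈ 11.3137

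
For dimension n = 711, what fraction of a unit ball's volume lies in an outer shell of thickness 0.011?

1 - (1-0.011)^711 ≈ 0.999616 ≈ 99.9616%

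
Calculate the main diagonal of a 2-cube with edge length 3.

Diagonal = √2 · 3 ≈ 4.24264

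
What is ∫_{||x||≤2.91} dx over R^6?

Volume = π^{6/2}·(2.91)^6/Γ(4) ≈ 3138.02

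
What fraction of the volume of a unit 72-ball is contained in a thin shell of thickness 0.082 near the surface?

V(inner)/V(outer) = ((1-0.082)/1)^72 ≈ 0.002112, so the shell fraction is 0.997888.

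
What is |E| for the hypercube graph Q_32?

Number of 1-faces = C(32,1)·2^(32-1) = 32·2147483648 = 68719476736.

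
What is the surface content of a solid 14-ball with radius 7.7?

S = n·V_n(r)/r = 14·V_14(7.7)/7.7 (volume-to-surface relation), giving 2.80625e+12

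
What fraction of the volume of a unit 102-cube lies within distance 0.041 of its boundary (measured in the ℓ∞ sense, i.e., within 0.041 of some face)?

Shell fraction = 1 - (1-0.082)^102 ≈ 0.999838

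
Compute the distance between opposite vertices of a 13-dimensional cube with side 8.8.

Diagonal = √13 · 8.8 ≈ 31.7289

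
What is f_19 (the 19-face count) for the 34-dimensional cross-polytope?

Each 19-face is the convex hull of 20 vertices, one chosen as ±e_i from each of 20 distinct axes: 2^20·C(34,20) = 1459592248688640.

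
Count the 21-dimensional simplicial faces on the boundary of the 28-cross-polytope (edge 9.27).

f_21(28-orthoplex) = 2^22 · (28 choose 22) = 1580162088960.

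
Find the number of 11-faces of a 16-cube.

An n-cube has C(n,k)·2^(n-k) k-faces. Here C(16,11)·2^5 = 4368·32 = 139776.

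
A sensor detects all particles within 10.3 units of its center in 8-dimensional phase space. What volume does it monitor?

The n-ball volume is π^(n/2)·r^n/Γ(n/2+1). With n=8, r=10.3: V ≈ 5.14146e+08.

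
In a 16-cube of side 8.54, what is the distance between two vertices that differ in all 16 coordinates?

||(8.54,8.54,...,8.54)|| = √(16)·8.54 = 34.16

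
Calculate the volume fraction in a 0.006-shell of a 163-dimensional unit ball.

1 - (1-0.006)^163 ≈ 0.625044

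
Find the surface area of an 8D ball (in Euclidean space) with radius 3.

S = n·V_n(r)/r = 8·V_8(3)/3 (volume-to-surface relation), giving 729·π^4 ≈ 71011.2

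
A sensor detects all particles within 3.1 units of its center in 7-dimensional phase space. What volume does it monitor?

Volume = π^{7/2}·(3.1)^7/Γ(9/2) ≈ 12999.1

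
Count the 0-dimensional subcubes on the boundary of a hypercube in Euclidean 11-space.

An n-cube has C(n,k)·2^(n-k) k-faces. Here C(11,0)·2^11 = 1·2048 = 2048.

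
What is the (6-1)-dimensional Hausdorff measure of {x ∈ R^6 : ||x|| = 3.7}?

|∂B_6(3.7)| ≈ 21501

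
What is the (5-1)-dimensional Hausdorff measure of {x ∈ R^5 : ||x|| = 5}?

S = n·V_n(r)/r = 5·V_5(5)/5 (volume-to-surface relation), giving 5000·π^2/3 ≈ 16449.3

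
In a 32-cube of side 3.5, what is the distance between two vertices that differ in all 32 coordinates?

Diagonal = √32 · 3.5 ≈ 19.799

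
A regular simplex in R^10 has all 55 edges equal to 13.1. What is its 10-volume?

V_10 = √(11) · 13.1^10 / (10! · 2^(10/2)) ≈ 4251.05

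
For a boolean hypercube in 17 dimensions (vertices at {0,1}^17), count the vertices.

The 17-cube has 2^17 = 131072 vertices.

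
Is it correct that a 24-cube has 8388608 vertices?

False. The 24-cube has 2^24 = 16777216 vertices.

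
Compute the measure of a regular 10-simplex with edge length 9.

For a regular n-simplex with edge a, V = (a^n / n!)·√((n+1)/2^n). With a=9, n=10: V ≈ 99.5883.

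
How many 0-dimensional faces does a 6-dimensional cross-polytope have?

An n-cross-polytope has 2^(k+1)·C(n,k+1) k-faces. Here 2^1·C(6,1) = 2·6 = 12.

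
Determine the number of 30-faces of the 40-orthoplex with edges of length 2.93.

f_30(40-orthoplex) = 2^31 · (40 choose 31) = 587205523527434240.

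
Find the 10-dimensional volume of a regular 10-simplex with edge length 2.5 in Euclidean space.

V = (2.5^10 / 10!) · √((10+1) / 2^10) ≈ 0.000272385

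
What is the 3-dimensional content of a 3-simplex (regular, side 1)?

Volume = (√2/12) · 1³ = 0.117851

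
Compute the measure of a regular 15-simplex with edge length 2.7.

For a regular n-simplex with edge a, V = (a^n / n!)·√((n+1)/2^n). With a=2.7, n=15: V ≈ 4.9922e-08.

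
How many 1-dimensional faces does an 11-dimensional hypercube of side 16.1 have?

Choose 1 of 11 axes to span the face (C(11,1) = 11 ways), then fix each of the remaining 10 coordinates at one of its two extreme values (2^10 = 1024 ways): 11·1024 = 11264.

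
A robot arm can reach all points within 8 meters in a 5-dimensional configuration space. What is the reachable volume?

Volume = π^{5/2}·(8)^5/Γ(7/2) = 262144·π^2/15 ≈ 172484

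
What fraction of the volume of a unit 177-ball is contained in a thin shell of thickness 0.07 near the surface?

V(inner)/V(outer) = ((1-0.07)/1)^177 ≈ 2.639e-06, so the shell fraction is 0.9999973607.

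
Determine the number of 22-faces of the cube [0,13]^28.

Choose 22 of 28 axes to span the face (C(28,22) = 376740 ways), then fix each of the remaining 6 coordinates at one of its two extreme values (2^6 = 64 ways): 376740·64 = 24111360.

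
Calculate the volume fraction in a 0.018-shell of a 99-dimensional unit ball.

1 - (1-0.018)^99 ≈ 0.834409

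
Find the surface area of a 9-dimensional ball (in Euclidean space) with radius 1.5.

|∂B_9(1.5)| = 2187·π^4/280 ≈ 760.835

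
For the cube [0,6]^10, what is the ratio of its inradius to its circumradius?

r_in = 6/2 (half the side); r_out = 6√10/2 (half the diagonal). Ratio = 1/√10 ≈ 0.316228.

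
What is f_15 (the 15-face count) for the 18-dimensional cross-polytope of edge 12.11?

Number of 15-faces = 2^(15+1) · C(18,15+1) = 65536 · 153 = 10027008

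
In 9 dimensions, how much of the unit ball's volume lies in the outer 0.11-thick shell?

V(inner)/V(outer) = ((1-0.11)/1)^9 ≈ 0.3504, so the shell fraction is 0.649644.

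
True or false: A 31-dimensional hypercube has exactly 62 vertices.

False. The 31-cube has 2^31 = 2147483648 vertices.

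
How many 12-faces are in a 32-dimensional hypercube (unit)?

An n-cube has C(n,k)·2^(n-k) k-faces. Here C(32,12)·2^20 = 225792840·1048576 = 236760952995840.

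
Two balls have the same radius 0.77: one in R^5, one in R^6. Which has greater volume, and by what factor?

V_5(0.77) ≈ 1.42479, V_6(0.77) ≈ 1.07707. The 5-ball is larger by a factor of 1.323.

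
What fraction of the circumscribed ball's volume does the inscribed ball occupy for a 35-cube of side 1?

V_in/V_out = n^(-n/2) = 35^(-35/2) ≈ 9.52378e-28.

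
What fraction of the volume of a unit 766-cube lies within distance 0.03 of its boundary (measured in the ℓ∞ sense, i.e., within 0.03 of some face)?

Shell fraction = 1 - (1-0.06)^766 ≈ 1 - 2.606e-21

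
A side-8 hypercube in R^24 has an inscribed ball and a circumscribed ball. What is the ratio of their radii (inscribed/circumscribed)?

r_in / r_out = (8/2) / (8√24/2) = 1/√24 ≈ 0.204124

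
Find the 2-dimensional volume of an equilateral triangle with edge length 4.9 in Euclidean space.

Area = (√3/4) · 4.9² = 10.3966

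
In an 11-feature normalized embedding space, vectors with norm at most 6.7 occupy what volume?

Volume = π^{11/2}·(6.7)^11/Γ(13/2) ≈ 2.30106e+09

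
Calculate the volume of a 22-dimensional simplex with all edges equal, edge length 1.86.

V_22 = √(23) · 1.86^22 / (22! · 2^(22/2)) ≈ 1.77032e-18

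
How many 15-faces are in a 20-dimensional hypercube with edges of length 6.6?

f_15(20-cube) = (20 choose 15) · 2^5 = 496128.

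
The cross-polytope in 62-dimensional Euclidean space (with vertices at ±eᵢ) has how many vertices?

Number of vertices = 2n = 124.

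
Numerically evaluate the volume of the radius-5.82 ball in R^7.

The n-ball volume is π^(n/2)·r^n/Γ(n/2+1). With n=7, r=5.82: V ≈ 1.06866e+06.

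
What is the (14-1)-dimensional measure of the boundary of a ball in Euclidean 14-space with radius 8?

|∂B_14(8)| = 68719476736·π^7/45 ≈ 4.61229e+12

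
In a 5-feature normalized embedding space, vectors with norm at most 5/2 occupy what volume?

V = 625·π^2/12 ≈ 514.042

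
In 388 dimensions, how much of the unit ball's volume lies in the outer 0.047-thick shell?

V(inner)/V(outer) = ((1-0.047)/1)^388 ≈ 7.728e-09, so the shell fraction is 0.9999999923.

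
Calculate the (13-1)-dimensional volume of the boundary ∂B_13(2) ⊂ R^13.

S_13(2) = 2·π^(13/2)·(2)^12 / Γ(13/2) = 524288·π^6/10395 ≈ 48489.2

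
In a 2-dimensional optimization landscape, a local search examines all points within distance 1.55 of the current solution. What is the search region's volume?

Volume = π^{2/2}·(1.55)^2/Γ(2) ≈ 7.54768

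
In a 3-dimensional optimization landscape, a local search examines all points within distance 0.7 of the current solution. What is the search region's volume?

V_3(0.7) = π^(3/2) · (0.7)^3 / Γ(3/2 + 1) ≈ 1.43676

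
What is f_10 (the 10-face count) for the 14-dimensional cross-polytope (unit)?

Number of 10-faces = 2^(10+1) · C(14,10+1) = 2048 · 364 = 745472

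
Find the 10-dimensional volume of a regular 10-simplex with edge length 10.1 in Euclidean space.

V_10 = √(11) · 10.1^10 / (10! · 2^(10/2)) ≈ 315.498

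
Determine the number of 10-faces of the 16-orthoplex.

Number of 10-faces = 2^(10+1) · C(16,10+1) = 2048 · 4368 = 8945664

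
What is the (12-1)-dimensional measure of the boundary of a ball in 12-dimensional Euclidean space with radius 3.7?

S = n·V_n(r)/r = 12·V_12(3.7)/3.7 (volume-to-surface relation), giving 2.8508e+07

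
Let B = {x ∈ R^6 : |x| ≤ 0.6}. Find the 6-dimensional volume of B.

Volume = π^{6/2}·(0.6)^6/Γ(4) ≈ 0.241105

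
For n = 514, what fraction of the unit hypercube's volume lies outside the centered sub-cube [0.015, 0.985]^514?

1 - (1 - 2·0.015)^514 = 1 - 0.97^514 ≈ 0.9999998413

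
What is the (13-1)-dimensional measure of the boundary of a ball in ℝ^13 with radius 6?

The surface area of an n-ball is 2π^(n/2) r^(n-1) / Γ(n/2). For n=13, r=6: 10319560704·π^6/385 ≈ 2.57691e+10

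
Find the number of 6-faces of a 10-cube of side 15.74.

An n-cube has C(n,k)·2^(n-k) k-faces. Here C(10,6)·2^4 = 210·16 = 3360.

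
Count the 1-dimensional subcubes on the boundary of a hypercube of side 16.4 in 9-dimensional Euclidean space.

Number of 1-faces = C(9,1) · 2^(9-1) = 9 · 256 = 2304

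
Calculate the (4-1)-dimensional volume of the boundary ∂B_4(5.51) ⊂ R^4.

|∂B_4(5.51)| ≈ 3302.06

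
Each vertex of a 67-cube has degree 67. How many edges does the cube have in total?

An n-cube has n·2^(n-1) edges. With n = 67: 67·73786976294838206464 = 4943727411754159833088.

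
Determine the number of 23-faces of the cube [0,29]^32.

An n-cube has C(n,k)·2^(n-k) k-faces. Here C(32,23)·2^9 = 28048800·512 = 14360985600.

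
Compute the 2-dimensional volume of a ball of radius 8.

The n-ball volume is π^(n/2)·r^n/Γ(n/2+1). With n=2, r=8: V = 64·π ≈ 201.062.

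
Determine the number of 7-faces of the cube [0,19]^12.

f_7(12-cube) = (12 choose 7) · 2^5 = 25344.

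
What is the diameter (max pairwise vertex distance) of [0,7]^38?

||(7,7,...,7)|| = √(38)·7 ≈ 43.1509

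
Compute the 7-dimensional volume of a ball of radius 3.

The n-ball volume is π^(n/2)·r^n/Γ(n/2+1). With n=7, r=3: V = 11664·π^3/35 ≈ 10333.1.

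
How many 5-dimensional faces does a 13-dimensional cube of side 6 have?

f_5(13-cube) = (13 choose 5) · 2^8 = 329472.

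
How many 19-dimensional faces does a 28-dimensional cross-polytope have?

f_19(28-orthoplex) = 2^20 · (28 choose 20) = 3259084308480.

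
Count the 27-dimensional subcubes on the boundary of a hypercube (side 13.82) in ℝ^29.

An n-cube has C(n,k)·2^(n-k) k-faces. Here C(29,27)·2^2 = 406·4 = 1624.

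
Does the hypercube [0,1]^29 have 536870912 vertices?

True. The 29-cube has 2^29 = 536870912 vertices.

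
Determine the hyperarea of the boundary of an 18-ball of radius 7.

S = n·V_n(r)/r = 18·V_18(7)/7 (volume-to-surface relation), giving 33232930569601·π^9/2880 ≈ 3.43974e+14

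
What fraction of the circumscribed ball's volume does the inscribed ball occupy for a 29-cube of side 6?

V_in/V_out = n^(-n/2) = 29^(-29/2) ≈ 6.24064e-22.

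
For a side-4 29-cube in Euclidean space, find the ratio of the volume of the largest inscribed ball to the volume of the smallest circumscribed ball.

The radii are 4/2 and 4√29/2, so the volume ratio is (1/√29)^29 = 29^{-29/2} ≈ 6.24064e-22.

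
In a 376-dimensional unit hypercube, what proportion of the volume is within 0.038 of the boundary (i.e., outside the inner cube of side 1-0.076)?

Shell fraction = 1 - (1-0.076)^376 ≈ 1 - 1.238e-13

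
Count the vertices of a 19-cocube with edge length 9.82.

The 19-dimensional cross-polytope has 2n = 2·19 = 38 vertices.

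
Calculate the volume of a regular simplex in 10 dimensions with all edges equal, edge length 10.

For a regular n-simplex with edge a, V = (a^n / n!)·√((n+1)/2^n). With a=10, n=10: V ≈ 285.617.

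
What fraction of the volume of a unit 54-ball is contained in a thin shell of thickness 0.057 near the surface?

1 - (1-0.057)^54 ≈ 0.957963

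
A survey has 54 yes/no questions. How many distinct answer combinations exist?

An n-cube has 2^n vertices; for n = 54 that is 2^54 = 18014398509481984.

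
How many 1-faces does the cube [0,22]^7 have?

Each of the 2^7 = 128 vertices has degree 7; total edges = 7·2^7/2 = 448.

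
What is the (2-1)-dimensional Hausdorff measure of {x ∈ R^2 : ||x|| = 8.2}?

|∂B_2(8.2)| = 2πr = 2π·8.2 ≈ 51.5221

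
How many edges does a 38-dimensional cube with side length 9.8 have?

Number of 1-faces = C(38,1)·2^(38-1) = 38·137438953472 = 5222680231936.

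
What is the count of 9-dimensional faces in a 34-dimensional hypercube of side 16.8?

Choose 9 of 34 axes to span the face (C(34,9) = 52451256 ways), then fix each of the remaining 25 coordinates at one of its two extreme values (2^25 = 33554432 ways): 52451256·33554432 = 1759972102766592.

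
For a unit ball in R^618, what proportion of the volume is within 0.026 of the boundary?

V(inner)/V(outer) = ((1-0.026)/1)^618 ≈ 8.5e-08, so the shell fraction is 0.999999915.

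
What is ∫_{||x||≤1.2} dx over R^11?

V_11(1.2) = π^(11/2) · (1.2)^11 / Γ(11/2 + 1) ≈ 13.999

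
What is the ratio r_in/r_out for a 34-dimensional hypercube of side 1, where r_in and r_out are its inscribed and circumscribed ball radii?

r_in / r_out = (1/2) / (1√34/2) = 1/√34 ≈ 0.171499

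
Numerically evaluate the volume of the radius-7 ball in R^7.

The n-ball volume is π^(n/2)·r^n/Γ(n/2+1). With n=7, r=7: V = 1882384·π^3/15 ≈ 3.89105e+06.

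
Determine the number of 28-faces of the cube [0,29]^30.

Choose 28 of 30 axes to span the face (C(30,28) = 435 ways), then fix each of the remaining 2 coordinates at one of its two extreme values (2^2 = 4 ways): 435·4 = 1740.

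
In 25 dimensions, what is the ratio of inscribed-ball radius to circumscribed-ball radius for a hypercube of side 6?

r_in = 6/2 (half the side); r_out = 6√25/2 (half the diagonal). Ratio = 1/√25 ≈ 0.2.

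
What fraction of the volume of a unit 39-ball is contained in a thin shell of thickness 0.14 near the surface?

Shell fraction = 1 - (1-0.14)^39 ≈ 0.997211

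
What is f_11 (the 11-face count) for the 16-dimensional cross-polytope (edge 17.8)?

An n-cross-polytope has 2^(k+1)·C(n,k+1) k-faces. Here 2^12·C(16,12) = 4096·1820 = 7454720.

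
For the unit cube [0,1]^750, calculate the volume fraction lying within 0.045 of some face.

The inner cube has side 1-2·0.045 = 0.91 and volume (0.91)^750 ≈ 1.91e-31, so the shell holds 1 - 1.91e-31 of the volume.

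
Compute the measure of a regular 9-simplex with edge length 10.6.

V_9 = √(10) · 10.6^9 / (9! · 2^(9/2)) ≈ 650.661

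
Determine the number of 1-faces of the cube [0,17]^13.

Choose 1 of 13 axes to span the face (C(13,1) = 13 ways), then fix each of the remaining 12 coordinates at one of its two extreme values (2^12 = 4096 ways): 13·4096 = 53248.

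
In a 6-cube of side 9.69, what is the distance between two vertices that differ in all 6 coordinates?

Diagonal = √6 · 9.69 ≈ 23.7356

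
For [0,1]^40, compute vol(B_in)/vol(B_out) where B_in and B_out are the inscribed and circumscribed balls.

The radii are 1/2 and 1√40/2, so the volume ratio is (1/√40)^40 = 40^{-40/2} ≈ 9.09495e-33.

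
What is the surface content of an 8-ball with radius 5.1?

The surface area of an n-ball is 2π^(n/2) r^(n-1) / Γ(n/2). For n=8, r=5.1: 2.91387e+06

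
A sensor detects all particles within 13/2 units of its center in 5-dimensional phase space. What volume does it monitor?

V_5(13/2) = π^(5/2) · (13/2)^5 / Γ(5/2 + 1) = 371293·π^2/60 ≈ 61075.3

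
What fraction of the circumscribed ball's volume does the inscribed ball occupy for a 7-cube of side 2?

V_in / V_out = (r_in/r_out)^7 = (1/√7)^7 = 7^(-7/2) ≈ 0.00110194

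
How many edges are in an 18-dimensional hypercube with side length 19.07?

Choose 1 of 18 axes to span the face (C(18,1) = 18 ways), then fix each of the remaining 17 coordinates at one of its two extreme values (2^17 = 131072 ways): 18·131072 = 2359296.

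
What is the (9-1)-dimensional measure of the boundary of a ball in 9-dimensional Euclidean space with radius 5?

S_9(5) = 2·π^(9/2)·(5)^8 / Γ(9/2) = 2500000·π^4/21 ≈ 1.15963e+07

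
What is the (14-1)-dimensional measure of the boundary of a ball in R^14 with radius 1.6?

S_14(1.6) = 2·π^(14/2)·(1.6)^13 / Γ(14/2) ≈ 3778.39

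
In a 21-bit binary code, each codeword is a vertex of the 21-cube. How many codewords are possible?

Number of vertices = 2^21 = 2097152.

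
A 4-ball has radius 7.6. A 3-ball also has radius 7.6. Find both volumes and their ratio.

V_4(7.6) ≈ 16463.6. V_3(7.6) ≈ 1838.78. Ratio V_4/V_3 ≈ 8.954.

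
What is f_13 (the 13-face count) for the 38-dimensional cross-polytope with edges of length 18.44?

f_13(38-orthoplex) = 2^14 · (38 choose 14) = 158425974374400.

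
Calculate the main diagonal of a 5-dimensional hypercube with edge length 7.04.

d = √(7.04² + 7.04² + ... + 7.04²) [5 terms] = √(5·7.04²) = 7.04√5 ≈ 15.7419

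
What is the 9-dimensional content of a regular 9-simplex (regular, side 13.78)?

Volume = 13.78^9 · √(10/2^9) / 9! ≈ 6899.93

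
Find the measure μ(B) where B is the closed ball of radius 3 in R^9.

Volume = π^{9/2}·(3)^9/Γ(11/2) = 23328·π^4/35 ≈ 64924.6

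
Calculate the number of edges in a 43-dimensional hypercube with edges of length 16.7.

The 43-cube has n·2^(n-1) = 43·2^42 = 43·4398046511104 = 189115999977472 edges.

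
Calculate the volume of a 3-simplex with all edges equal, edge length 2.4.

Volume = (√2/12) · 2.4³ = 1.62917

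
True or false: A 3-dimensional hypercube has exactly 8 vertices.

True. The 3-cube has 2^3 = 8 vertices.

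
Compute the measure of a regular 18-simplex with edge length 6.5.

For a regular n-simplex with edge a, V = (a^n / n!)·√((n+1)/2^n). With a=6.5, n=18: V ≈ 0.000570435.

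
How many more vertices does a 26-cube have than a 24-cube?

The 26-cube has 2^26 = 67108864 vertices. The 24-cube has 2^24 = 16777216 vertices. Difference: 67108864 - 16777216 = 50331648.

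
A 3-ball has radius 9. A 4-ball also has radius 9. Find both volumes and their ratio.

V_3(9) ≈ 3053.63. V_4(9) ≈ 32377.2. Ratio V_3/V_4 ≈ 0.09431.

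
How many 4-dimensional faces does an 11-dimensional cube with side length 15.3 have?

An n-cube has C(n,k)·2^(n-k) k-faces. Here C(11,4)·2^7 = 330·128 = 42240.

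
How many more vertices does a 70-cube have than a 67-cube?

The 70-cube has 2^70 = 1180591620717411303424 vertices. The 67-cube has 2^67 = 147573952589676412928 vertices. Difference: 1180591620717411303424 - 147573952589676412928 = 1033017668127734890496.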